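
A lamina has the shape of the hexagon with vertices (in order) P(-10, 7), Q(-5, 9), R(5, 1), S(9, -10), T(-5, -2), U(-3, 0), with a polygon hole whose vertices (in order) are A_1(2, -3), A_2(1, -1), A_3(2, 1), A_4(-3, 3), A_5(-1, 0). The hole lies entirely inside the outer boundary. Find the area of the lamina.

120

Outer boundary:
Apply the shoelace formula: 2A = Σ (x_i·y_{i+1} − x_{i+1}·y_i), indices taken mod 6.
Cross-terms: -55, -50, -59, -68, -6, -21  ⇒  Σ = -259
Area = |Σ|/2 = 129.5.
Hole:
Cross-terms: 1, 3, 9, 3, 3  ⇒  Σ = 19
Area = |Σ|/2 = 9.5.
Net area = 129.5 − 9.5 = 120.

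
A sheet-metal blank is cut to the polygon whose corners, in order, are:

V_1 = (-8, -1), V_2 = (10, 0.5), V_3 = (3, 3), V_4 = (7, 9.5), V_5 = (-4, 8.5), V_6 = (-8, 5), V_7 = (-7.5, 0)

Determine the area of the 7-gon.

Cross-terms: 6, 28.5, 7.5, 97.5, 48, 37.5, 7.5  ⇒  Σ = 232.5
Area = |Σ|/2 = 116.25.

116.25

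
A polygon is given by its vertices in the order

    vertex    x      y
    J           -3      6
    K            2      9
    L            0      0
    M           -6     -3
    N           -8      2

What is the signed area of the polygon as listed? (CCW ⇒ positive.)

-58.5

Apply the shoelace (surveyor's) formula: 2A = Σ (x_i·y_{i+1} − x_{i+1}·y_i), indices taken mod 5.
J→K: (-3)(9) − (2)(6) = -39
K→L: (2)(0) − (0)(9) = 0
L→M: (0)(-3) − (-6)(0) = 0
M→N: (-6)(2) − (-8)(-3) = -36
N→J: (-8)(6) − (-3)(2) = -42
Σ = -117
Signed area = Σ/2 = -58.5 (negative ⇒ clockwise traversal).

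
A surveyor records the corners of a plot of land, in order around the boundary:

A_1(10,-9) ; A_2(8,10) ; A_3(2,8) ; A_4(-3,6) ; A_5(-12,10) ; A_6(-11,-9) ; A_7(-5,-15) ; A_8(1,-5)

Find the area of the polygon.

356.5

Cross-terms: 172, 44, 36, 42, 218, 120, 40, 41  ⇒  Σ = 713
Area = |Σ|/2 = 356.5.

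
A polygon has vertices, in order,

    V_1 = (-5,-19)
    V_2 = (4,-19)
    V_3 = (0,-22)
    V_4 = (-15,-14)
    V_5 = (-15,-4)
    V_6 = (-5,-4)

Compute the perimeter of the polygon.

66

|V_1V_2| = √((9)² + (0)²) = √81 = 9
|V_2V_3| = √((-4)² + (-3)²) = √25 = 5
|V_3V_4| = √((-15)² + (8)²) = √289 = 17
|V_4V_5| = √((0)² + (10)²) = √100 = 10
|V_5V_6| = √((10)² + (0)²) = √100 = 10
|V_6V_1| = √((0)² + (-15)²) = √225 = 15
Perimeter = 9 + 5 + 17 + 10 + 10 + 15 = 66.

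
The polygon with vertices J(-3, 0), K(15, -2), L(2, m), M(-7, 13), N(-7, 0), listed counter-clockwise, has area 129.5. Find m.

6

The doubled signed area Σ (x_i y_{i+1} − x_{i+1} y_i) is linear in m.
With m=0 it equals 127; the coefficient of m is 22 (from the two edges through L).
So 22·m + 127 = 2·129.5 = 259 ⇒ m = 6.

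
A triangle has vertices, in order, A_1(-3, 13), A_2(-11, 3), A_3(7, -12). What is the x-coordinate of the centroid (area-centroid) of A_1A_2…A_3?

-7/3

Apply Gauss's area formula. First the cross-terms c_i = x_i·y_{i+1} − x_{i+1}·y_i:
  134, 111, 55  ⇒  2A = 300, A = 150.
Then Σ (x_i + x_{i+1})·c_i = -2100, so x̄ = -2100 / (6·150) = -7/3.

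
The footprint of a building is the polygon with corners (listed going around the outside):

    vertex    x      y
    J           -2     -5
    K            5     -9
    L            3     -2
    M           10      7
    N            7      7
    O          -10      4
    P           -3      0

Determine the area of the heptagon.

Apply Gauss's area formula: 2A = Σ (x_i·y_{i+1} − x_{i+1}·y_i), indices taken mod 7.
J→K: (-2)(-9) − (5)(-5) = 43
K→L: (5)(-2) − (3)(-9) = 17
L→M: (3)(7) − (10)(-2) = 41
M→N: (10)(7) − (7)(7) = 21
N→O: (7)(4) − (-10)(7) = 98
O→P: (-10)(0) − (-3)(4) = 12
P→J: (-3)(-5) − (-2)(0) = 15
Σ = 247
Area = |Σ|/2 = 123.5.

123.5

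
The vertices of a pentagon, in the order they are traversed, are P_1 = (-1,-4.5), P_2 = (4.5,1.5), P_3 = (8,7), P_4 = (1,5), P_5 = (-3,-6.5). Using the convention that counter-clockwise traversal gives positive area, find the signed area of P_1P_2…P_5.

Σ = (18.75) + (19.5) + (33) + (8.5) + (7) = 86.75
Signed area = Σ/2 = 43.375 (positive ⇒ counter-clockwise traversal).

43.375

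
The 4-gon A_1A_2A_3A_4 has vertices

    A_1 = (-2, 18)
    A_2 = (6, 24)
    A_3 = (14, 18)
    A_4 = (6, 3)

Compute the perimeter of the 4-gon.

54

|A_1A_2| = √((8)² + (6)²) = √100 = 10
|A_2A_3| = √((8)² + (-6)²) = √100 = 10
|A_3A_4| = √((-8)² + (-15)²) = √289 = 17
|A_4A_1| = √((-8)² + (15)²) = √289 = 17
Perimeter = 10 + 10 + 17 + 17 = 54.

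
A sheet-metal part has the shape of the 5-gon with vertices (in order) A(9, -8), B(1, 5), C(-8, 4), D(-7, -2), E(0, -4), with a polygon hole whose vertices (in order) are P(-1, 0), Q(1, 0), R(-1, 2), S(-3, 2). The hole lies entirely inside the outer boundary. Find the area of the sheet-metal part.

98.5

Outer boundary:
Apply Gauss's area formula: 2A = Σ (x_i·y_{i+1} − x_{i+1}·y_i), indices taken mod 5.
Σ = (53) + (44) + (44) + (28) + (36) = 205
Area = |Σ|/2 = 102.5.
Hole:
Σ = (0) + (2) + (4) + (2) = 8
Area = |Σ|/2 = 4.
Net area = 102.5 − 4 = 98.5.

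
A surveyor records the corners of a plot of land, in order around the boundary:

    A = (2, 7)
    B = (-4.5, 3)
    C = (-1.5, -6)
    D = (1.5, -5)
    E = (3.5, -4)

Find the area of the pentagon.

Apply the shoelace (surveyor's) formula: 2A = Σ (x_i·y_{i+1} − x_{i+1}·y_i), indices taken mod 5.
Cross-terms: 37.5, 31.5, 16.5, 11.5, 32.5  ⇒  Σ = 129.5
Area = |Σ|/2 = 64.75.

64.75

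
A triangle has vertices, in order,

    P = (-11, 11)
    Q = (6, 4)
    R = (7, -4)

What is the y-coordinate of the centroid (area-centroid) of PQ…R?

Apply the surveyor's formula. First the cross-terms c_i = x_i·y_{i+1} − x_{i+1}·y_i:
  -110, -52, 33  ⇒  2A = -129, A = -64.5.
Then Σ (y_i + y_{i+1})·c_i = -1419, so ȳ = -1419 / (6·(-64.5)) = 11/3.

11/3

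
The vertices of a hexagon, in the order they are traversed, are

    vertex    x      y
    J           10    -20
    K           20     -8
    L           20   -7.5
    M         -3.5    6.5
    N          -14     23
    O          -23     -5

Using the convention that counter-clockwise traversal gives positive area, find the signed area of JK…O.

Σ = (320) + (10) + (103.75) + (10.5) + (599) + (510) = 1553.25
Signed area = Σ/2 = 776.625 (positive ⇒ counter-clockwise traversal).

776.625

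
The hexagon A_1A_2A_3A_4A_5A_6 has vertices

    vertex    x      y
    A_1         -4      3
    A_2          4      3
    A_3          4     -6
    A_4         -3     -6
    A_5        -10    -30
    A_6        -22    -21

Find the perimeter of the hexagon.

94

|A_1A_2| = √((8)² + (0)²) = √64 = 8
|A_2A_3| = √((0)² + (-9)²) = √81 = 9
|A_3A_4| = √((-7)² + (0)²) = √49 = 7
|A_4A_5| = √((-7)² + (-24)²) = √625 = 25
|A_5A_6| = √((-12)² + (9)²) = √225 = 15
|A_6A_1| = √((18)² + (24)²) = √900 = 30
Perimeter = 8 + 9 + 7 + 25 + 15 + 30 = 94.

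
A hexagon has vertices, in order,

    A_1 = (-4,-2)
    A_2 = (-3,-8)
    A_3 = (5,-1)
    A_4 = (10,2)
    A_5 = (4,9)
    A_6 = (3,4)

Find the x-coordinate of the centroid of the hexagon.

Apply the surveyor's formula. First the cross-terms c_i = x_i·y_{i+1} − x_{i+1}·y_i:
  26, 43, 20, 82, -11, 10  ⇒  2A = 170, A = 85.
Then Σ (x_i + x_{i+1})·c_i = 1265, so x̄ = 1265 / (6·85) = 253/102.

253/102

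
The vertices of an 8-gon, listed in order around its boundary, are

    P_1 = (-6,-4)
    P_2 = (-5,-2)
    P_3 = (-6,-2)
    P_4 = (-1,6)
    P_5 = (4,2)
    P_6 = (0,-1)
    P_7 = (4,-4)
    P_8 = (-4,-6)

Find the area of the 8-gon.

67

Apply the shoelace formula: 2A = Σ (x_i·y_{i+1} − x_{i+1}·y_i), indices taken mod 8.
Σ = (-8) + (-2) + (-38) + (-26) + (-4) + (4) + (-40) + (-20) = -134
Area = |Σ|/2 = 67.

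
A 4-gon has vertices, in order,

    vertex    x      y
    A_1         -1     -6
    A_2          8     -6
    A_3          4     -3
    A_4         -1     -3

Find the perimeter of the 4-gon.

|A_1A_2| = √((9)² + (0)²) = √81 = 9
|A_2A_3| = √((-4)² + (3)²) = √25 = 5
|A_3A_4| = √((-5)² + (0)²) = √25 = 5
|A_4A_1| = √((0)² + (-3)²) = √9 = 3
Perimeter = 9 + 5 + 5 + 3 = 22.

22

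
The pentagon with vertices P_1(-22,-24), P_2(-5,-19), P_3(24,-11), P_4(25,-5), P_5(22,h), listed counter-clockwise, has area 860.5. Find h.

The doubled signed area Σ (x_i y_{i+1} − x_{i+1} y_i) is linear in h.
With h=0 it equals 546; the coefficient of h is 47 (from the two edges through P_5).
So 47·h + 546 = 2·860.5 = 1721 ⇒ h = 25.

25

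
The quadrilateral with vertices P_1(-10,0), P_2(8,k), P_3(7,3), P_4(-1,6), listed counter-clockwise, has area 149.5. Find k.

Write out the shoelace sum; only the two edges meeting at P_2 involve k:
2·Area = [((-10)·k − 8·0) + (8·3 − 7·k)] + 105
       = -17·k + 129 = 299
⇒ k = -10.

-10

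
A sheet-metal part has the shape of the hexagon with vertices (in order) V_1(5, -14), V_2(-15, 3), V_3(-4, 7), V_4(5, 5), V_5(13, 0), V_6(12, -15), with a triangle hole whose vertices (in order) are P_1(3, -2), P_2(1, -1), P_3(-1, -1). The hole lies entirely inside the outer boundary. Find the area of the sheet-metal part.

347

Outer boundary:
Apply the surveyor's formula: 2A = Σ (x_i·y_{i+1} − x_{i+1}·y_i), indices taken mod 6.
Σ = (-195) + (-93) + (-55) + (-65) + (-195) + (-93) = -696
Area = |Σ|/2 = 348.
Hole:
Apply Gauss's area formula: 2A = Σ (x_i·y_{i+1} − x_{i+1}·y_i), indices taken mod 3.
Σ = (-1) + (-2) + (5) = 2
Area = |Σ|/2 = 1.
Net area = 348 − 1 = 347.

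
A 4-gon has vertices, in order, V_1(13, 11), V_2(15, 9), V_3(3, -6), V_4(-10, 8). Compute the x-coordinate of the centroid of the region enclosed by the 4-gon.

Apply Gauss's area formula. First the cross-terms c_i = x_i·y_{i+1} − x_{i+1}·y_i:
  -48, -117, -36, -214  ⇒  2A = -415, A = -207.5.
Then Σ (x_i + x_{i+1})·c_i = -3840, so x̄ = -3840 / (6·(-207.5)) = 256/83.

256/83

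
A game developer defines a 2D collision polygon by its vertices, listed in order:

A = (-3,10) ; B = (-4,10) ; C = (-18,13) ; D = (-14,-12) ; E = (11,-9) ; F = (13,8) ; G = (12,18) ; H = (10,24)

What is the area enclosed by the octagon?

Apply the shoelace (surveyor's) formula: 2A = Σ (x_i·y_{i+1} − x_{i+1}·y_i), indices taken mod 8.
Σ = (10) + (128) + (398) + (258) + (205) + (138) + (108) + (172) = 1417
Area = |Σ|/2 = 708.5.

708.5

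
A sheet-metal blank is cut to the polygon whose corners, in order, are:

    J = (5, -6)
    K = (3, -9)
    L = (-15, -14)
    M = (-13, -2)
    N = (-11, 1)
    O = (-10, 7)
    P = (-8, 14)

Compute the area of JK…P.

282

J→K: (5)(-9) − (3)(-6) = -27
K→L: (3)(-14) − (-15)(-9) = -177
L→M: (-15)(-2) − (-13)(-14) = -152
M→N: (-13)(1) − (-11)(-2) = -35
N→O: (-11)(7) − (-10)(1) = -67
O→P: (-10)(14) − (-8)(7) = -84
P→J: (-8)(-6) − (5)(14) = -22
Σ = -564
Area = |Σ|/2 = 282.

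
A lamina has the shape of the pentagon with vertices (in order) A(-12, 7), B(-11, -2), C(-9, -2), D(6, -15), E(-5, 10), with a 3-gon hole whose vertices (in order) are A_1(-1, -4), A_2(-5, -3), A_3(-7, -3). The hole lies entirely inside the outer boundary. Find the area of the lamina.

160

Outer boundary:
Apply the surveyor's formula: 2A = Σ (x_i·y_{i+1} − x_{i+1}·y_i), indices taken mod 5.
Σ = (101) + (4) + (147) + (-15) + (85) = 322
Area = |Σ|/2 = 161.
Hole:
Σ = (-17) + (-6) + (25) = 2
Area = |Σ|/2 = 1.
Net area = 161 − 1 = 160.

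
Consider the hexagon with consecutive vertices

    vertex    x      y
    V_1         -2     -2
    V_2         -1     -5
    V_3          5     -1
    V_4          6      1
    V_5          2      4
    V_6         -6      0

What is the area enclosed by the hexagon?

Apply the shoelace (surveyor's) formula: 2A = Σ (x_i·y_{i+1} − x_{i+1}·y_i), indices taken mod 6.
Σ = (8) + (26) + (11) + (22) + (24) + (12) = 103
Area = |Σ|/2 = 51.5.

51.5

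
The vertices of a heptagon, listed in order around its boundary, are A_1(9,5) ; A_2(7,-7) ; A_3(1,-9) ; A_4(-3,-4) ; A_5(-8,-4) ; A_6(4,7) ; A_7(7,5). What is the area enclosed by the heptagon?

Apply Gauss's area formula: 2A = Σ (x_i·y_{i+1} − x_{i+1}·y_i), indices taken mod 7.
Σ = (-98) + (-56) + (-31) + (-20) + (-40) + (-29) + (-10) = -284
Area = |Σ|/2 = 142.

142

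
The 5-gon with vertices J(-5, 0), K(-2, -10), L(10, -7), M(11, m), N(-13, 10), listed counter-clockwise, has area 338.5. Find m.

12

Write out the shoelace sum; only the two edges meeting at M involve m:
2·Area = [(10·m − 11·(-7)) + (11·10 − (-13)·m)] + 214
       = 23·m + 401 = 677
⇒ m = 12.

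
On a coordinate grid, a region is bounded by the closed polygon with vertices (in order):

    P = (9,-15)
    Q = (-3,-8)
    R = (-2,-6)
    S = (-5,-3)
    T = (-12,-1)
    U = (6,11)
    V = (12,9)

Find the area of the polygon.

Apply Gauss's area formula: 2A = Σ (x_i·y_{i+1} − x_{i+1}·y_i), indices taken mod 7.
Cross-terms: -117, 2, -24, -31, -126, -78, -261  ⇒  Σ = -635
Area = |Σ|/2 = 317.5.

317.5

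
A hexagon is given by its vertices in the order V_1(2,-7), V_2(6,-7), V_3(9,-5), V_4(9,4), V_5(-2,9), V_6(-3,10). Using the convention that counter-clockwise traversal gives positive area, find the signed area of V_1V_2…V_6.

119.5

Apply the shoelace (surveyor's) formula: 2A = Σ (x_i·y_{i+1} − x_{i+1}·y_i), indices taken mod 6.
V_1→V_2: (2)(-7) − (6)(-7) = 28
V_2→V_3: (6)(-5) − (9)(-7) = 33
V_3→V_4: (9)(4) − (9)(-5) = 81
V_4→V_5: (9)(9) − (-2)(4) = 89
V_5→V_6: (-2)(10) − (-3)(9) = 7
V_6→V_1: (-3)(-7) − (2)(10) = 1
Σ = 239
Signed area = Σ/2 = 119.5 (positive ⇒ counter-clockwise traversal).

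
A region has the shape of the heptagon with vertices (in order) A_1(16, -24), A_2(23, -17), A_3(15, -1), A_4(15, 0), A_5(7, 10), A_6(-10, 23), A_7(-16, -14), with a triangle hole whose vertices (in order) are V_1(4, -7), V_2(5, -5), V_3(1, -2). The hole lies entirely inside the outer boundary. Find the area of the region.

Outer boundary:
Apply the shoelace (surveyor's) formula: 2A = Σ (x_i·y_{i+1} − x_{i+1}·y_i), indices taken mod 7.
Σ = (280) + (232) + (15) + (150) + (261) + (508) + (608) = 2054
Area = |Σ|/2 = 1027.
Hole:
Apply the shoelace (surveyor's) formula: 2A = Σ (x_i·y_{i+1} − x_{i+1}·y_i), indices taken mod 3.
Σ = (15) + (-5) + (1) = 11
Area = |Σ|/2 = 5.5.
Net area = 1027 − 5.5 = 1021.5.

1021.5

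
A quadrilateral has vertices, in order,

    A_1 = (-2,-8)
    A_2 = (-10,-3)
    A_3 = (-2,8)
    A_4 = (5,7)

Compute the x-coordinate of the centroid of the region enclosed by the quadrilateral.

Apply the surveyor's formula. First the cross-terms c_i = x_i·y_{i+1} − x_{i+1}·y_i:
  -74, -86, -54, -26  ⇒  2A = -240, A = -120.
Then Σ (x_i + x_{i+1})·c_i = 1680, so x̄ = 1680 / (6·(-120)) = -7/3.

-7/3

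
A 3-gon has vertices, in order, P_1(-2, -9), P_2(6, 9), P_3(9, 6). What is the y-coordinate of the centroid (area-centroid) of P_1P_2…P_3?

Apply the shoelace (surveyor's) formula. First the cross-terms c_i = x_i·y_{i+1} − x_{i+1}·y_i:
  36, -45, -69  ⇒  2A = -78, A = -39.
Then Σ (y_i + y_{i+1})·c_i = -468, so ȳ = -468 / (6·(-39)) = 2.

2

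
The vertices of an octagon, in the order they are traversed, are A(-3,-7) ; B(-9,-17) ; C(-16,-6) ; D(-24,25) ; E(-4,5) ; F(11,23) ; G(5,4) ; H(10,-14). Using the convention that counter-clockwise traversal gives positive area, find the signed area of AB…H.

-617

Cross-terms: -12, -218, -544, -20, -147, -71, -110, -112  ⇒  Σ = -1234
Signed area = Σ/2 = -617 (negative ⇒ clockwise traversal).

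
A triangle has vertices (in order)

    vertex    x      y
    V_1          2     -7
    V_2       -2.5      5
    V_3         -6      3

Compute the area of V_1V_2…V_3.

25.5

Apply the shoelace formula: 2A = Σ (x_i·y_{i+1} − x_{i+1}·y_i), indices taken mod 3.
Cross-terms: -7.5, 22.5, 36  ⇒  Σ = 51
Area = |Σ|/2 = 25.5.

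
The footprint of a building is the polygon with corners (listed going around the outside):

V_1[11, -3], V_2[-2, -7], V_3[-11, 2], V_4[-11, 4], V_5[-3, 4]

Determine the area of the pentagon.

Apply the surveyor's formula: 2A = Σ (x_i·y_{i+1} − x_{i+1}·y_i), indices taken mod 5.
Cross-terms: -83, -81, -22, -32, -35  ⇒  Σ = -253
Area = |Σ|/2 = 126.5.

126.5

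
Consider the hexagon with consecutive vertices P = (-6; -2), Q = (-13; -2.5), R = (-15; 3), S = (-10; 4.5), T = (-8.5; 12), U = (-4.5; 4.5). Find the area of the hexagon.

77.5

Cross-terms: -11, -76.5, -37.5, -81.75, 15.75, 36  ⇒  Σ = -155
Area = |Σ|/2 = 77.5.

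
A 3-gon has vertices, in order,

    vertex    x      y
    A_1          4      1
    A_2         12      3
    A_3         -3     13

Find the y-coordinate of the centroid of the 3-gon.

17/3

Apply the shoelace formula. First the cross-terms c_i = x_i·y_{i+1} − x_{i+1}·y_i:
  0, 165, -55  ⇒  2A = 110, A = 55.
Then Σ (y_i + y_{i+1})·c_i = 1870, so ȳ = 1870 / (6·55) = 17/3.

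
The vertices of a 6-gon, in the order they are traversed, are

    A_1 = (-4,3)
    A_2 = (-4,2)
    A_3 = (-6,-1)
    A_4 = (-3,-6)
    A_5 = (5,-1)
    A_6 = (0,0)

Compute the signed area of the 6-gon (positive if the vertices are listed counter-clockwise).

43

Apply the shoelace (surveyor's) formula: 2A = Σ (x_i·y_{i+1} − x_{i+1}·y_i), indices taken mod 6.
Σ = (4) + (16) + (33) + (33) + (0) + (0) = 86
Signed area = Σ/2 = 43 (positive ⇒ counter-clockwise traversal).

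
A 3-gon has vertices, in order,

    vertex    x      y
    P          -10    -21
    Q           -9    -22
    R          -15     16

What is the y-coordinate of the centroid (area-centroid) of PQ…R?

-9

Apply the shoelace (surveyor's) formula. First the cross-terms c_i = x_i·y_{i+1} − x_{i+1}·y_i:
  31, -474, 475  ⇒  2A = 32, A = 16.
Then Σ (y_i + y_{i+1})·c_i = -864, so ȳ = -864 / (6·16) = -9.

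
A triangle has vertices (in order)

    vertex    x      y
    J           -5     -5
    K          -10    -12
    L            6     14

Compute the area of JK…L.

9

Σ = (10) + (-68) + (40) = -18
Area = |Σ|/2 = 9.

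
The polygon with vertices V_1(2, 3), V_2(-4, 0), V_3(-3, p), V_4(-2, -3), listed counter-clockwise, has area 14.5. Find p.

The doubled signed area Σ (x_i y_{i+1} − x_{i+1} y_i) is linear in p.
With p=0 it equals 21; the coefficient of p is -2 (from the two edges through V_3).
So -2·p + 21 = 2·14.5 = 29 ⇒ p = -4.

-4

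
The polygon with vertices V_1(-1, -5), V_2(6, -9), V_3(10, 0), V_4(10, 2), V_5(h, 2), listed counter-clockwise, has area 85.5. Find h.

The doubled signed area Σ (x_i y_{i+1} − x_{i+1} y_i) is linear in h.
With h=0 it equals 171; the coefficient of h is -7 (from the two edges through V_5).
So -7·h + 171 = 2·85.5 = 171 ⇒ h = 0.

0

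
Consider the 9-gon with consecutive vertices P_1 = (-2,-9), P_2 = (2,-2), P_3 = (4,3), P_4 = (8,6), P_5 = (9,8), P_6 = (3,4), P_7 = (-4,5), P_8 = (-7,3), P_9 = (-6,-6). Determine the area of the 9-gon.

Apply the shoelace formula: 2A = Σ (x_i·y_{i+1} − x_{i+1}·y_i), indices taken mod 9.
Σ = (22) + (14) + (0) + (10) + (12) + (31) + (23) + (60) + (42) = 214
Area = |Σ|/2 = 107.

107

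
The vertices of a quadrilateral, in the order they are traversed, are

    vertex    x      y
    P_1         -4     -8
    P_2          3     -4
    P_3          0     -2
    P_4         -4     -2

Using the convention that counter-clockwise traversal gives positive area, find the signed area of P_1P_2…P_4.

25

Σ = (40) + (-6) + (-8) + (24) = 50
Signed area = Σ/2 = 25 (positive ⇒ counter-clockwise traversal).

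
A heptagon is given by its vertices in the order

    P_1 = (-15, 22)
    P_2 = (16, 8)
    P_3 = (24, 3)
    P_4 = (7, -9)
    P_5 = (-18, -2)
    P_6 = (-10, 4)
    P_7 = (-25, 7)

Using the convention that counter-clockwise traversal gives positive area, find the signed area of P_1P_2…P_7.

Apply Gauss's area formula: 2A = Σ (x_i·y_{i+1} − x_{i+1}·y_i), indices taken mod 7.
Cross-terms: -472, -144, -237, -176, -92, 30, -445  ⇒  Σ = -1536
Signed area = Σ/2 = -768 (negative ⇒ clockwise traversal).

-768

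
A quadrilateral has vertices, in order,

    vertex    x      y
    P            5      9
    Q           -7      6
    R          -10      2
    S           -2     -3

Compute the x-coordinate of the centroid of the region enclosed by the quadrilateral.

-277/102

Apply the shoelace (surveyor's) formula. First the cross-terms c_i = x_i·y_{i+1} − x_{i+1}·y_i:
  93, 46, 34, -3  ⇒  2A = 170, A = 85.
Then Σ (x_i + x_{i+1})·c_i = -1385, so x̄ = -1385 / (6·85) = -277/102.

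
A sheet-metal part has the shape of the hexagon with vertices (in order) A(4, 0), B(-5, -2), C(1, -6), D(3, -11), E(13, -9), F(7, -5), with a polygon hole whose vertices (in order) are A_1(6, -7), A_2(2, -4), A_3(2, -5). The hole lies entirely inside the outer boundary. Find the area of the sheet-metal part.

Outer boundary:
Apply the shoelace (surveyor's) formula: 2A = Σ (x_i·y_{i+1} − x_{i+1}·y_i), indices taken mod 6.
Cross-terms: -8, 32, 7, 116, -2, 20  ⇒  Σ = 165
Area = |Σ|/2 = 82.5.
Hole:
Σ = (-10) + (-2) + (16) = 4
Area = |Σ|/2 = 2.
Net area = 82.5 − 2 = 80.5.

80.5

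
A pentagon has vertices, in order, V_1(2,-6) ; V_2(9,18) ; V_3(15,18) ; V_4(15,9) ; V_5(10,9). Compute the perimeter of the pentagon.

62

|V_1V_2| = √((7)² + (24)²) = √625 = 25
|V_2V_3| = √((6)² + (0)²) = √36 = 6
|V_3V_4| = √((0)² + (-9)²) = √81 = 9
|V_4V_5| = √((-5)² + (0)²) = √25 = 5
|V_5V_1| = √((-8)² + (-15)²) = √289 = 17
Perimeter = 25 + 6 + 9 + 5 + 17 = 62.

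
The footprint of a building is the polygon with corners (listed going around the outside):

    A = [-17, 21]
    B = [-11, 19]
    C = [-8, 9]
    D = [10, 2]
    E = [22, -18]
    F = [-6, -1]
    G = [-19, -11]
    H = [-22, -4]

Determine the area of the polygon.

Apply the surveyor's formula: 2A = Σ (x_i·y_{i+1} − x_{i+1}·y_i), indices taken mod 8.
Cross-terms: -92, 53, -106, -224, -130, 47, -166, -530  ⇒  Σ = -1148
Area = |Σ|/2 = 574.

574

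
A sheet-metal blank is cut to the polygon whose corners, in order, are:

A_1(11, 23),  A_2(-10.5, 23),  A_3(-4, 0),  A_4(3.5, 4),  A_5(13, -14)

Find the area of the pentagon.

461.25

Σ = (494.5) + (92) + (-16) + (-101) + (453) = 922.5
Area = |Σ|/2 = 461.25.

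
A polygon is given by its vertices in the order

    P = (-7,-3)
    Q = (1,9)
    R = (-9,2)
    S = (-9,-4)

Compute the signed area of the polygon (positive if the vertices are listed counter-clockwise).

Apply Gauss's area formula: 2A = Σ (x_i·y_{i+1} − x_{i+1}·y_i), indices taken mod 4.
Cross-terms: -60, 83, 54, -1  ⇒  Σ = 76
Signed area = Σ/2 = 38 (positive ⇒ counter-clockwise traversal).

38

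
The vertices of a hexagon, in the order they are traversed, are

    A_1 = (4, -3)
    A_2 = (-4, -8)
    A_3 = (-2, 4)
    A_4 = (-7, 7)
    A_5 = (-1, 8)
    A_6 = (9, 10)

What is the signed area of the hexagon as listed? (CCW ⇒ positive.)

-130

Apply the surveyor's formula: 2A = Σ (x_i·y_{i+1} − x_{i+1}·y_i), indices taken mod 6.
Σ = (-44) + (-32) + (14) + (-49) + (-82) + (-67) = -260
Signed area = Σ/2 = -130 (negative ⇒ clockwise traversal).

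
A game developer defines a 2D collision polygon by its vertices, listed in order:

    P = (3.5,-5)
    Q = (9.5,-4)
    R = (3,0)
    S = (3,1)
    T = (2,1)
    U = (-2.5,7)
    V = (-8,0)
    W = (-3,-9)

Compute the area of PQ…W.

120.25

Apply the shoelace (surveyor's) formula: 2A = Σ (x_i·y_{i+1} − x_{i+1}·y_i), indices taken mod 8.
Σ = (33.5) + (12) + (3) + (1) + (16.5) + (56) + (72) + (46.5) = 240.5
Area = |Σ|/2 = 120.25.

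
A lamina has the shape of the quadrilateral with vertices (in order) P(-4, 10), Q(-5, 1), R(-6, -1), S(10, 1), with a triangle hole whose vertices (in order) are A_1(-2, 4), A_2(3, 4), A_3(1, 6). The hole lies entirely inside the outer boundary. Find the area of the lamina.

77.5

Outer boundary:
Apply the surveyor's formula: 2A = Σ (x_i·y_{i+1} − x_{i+1}·y_i), indices taken mod 4.
Σ = (46) + (11) + (4) + (104) = 165
Area = |Σ|/2 = 82.5.
Hole:
Apply the surveyor's formula: 2A = Σ (x_i·y_{i+1} − x_{i+1}·y_i), indices taken mod 3.
Σ = (-20) + (14) + (16) = 10
Area = |Σ|/2 = 5.
Net area = 82.5 − 5 = 77.5.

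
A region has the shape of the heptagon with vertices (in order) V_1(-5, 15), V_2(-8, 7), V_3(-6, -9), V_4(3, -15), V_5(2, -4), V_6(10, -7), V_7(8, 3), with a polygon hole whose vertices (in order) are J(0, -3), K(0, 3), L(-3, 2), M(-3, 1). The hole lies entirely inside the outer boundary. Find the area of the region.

Outer boundary:
Apply the shoelace formula: 2A = Σ (x_i·y_{i+1} − x_{i+1}·y_i), indices taken mod 7.
Σ = (85) + (114) + (117) + (18) + (26) + (86) + (135) = 581
Area = |Σ|/2 = 290.5.
Hole:
Apply Gauss's area formula: 2A = Σ (x_i·y_{i+1} − x_{i+1}·y_i), indices taken mod 4.
Σ = (0) + (9) + (3) + (9) = 21
Area = |Σ|/2 = 10.5.
Net area = 290.5 − 10.5 = 280.

280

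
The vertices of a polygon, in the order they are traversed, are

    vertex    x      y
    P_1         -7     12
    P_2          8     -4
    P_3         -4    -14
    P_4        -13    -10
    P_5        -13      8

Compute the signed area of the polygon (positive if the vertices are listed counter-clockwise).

Σ = (-68) + (-128) + (-142) + (-234) + (-100) = -672
Signed area = Σ/2 = -336 (negative ⇒ clockwise traversal).

-336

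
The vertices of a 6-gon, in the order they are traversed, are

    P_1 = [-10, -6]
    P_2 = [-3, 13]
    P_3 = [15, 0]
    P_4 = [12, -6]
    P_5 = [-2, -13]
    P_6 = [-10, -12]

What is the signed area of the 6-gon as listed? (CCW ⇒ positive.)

Apply Gauss's area formula: 2A = Σ (x_i·y_{i+1} − x_{i+1}·y_i), indices taken mod 6.
Σ = (-148) + (-195) + (-90) + (-168) + (-106) + (-60) = -767
Signed area = Σ/2 = -383.5 (negative ⇒ clockwise traversal).

-383.5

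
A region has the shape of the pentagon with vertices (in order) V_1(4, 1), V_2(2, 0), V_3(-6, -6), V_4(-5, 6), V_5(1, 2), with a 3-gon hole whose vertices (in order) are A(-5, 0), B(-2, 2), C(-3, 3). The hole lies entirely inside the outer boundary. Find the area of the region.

49

Outer boundary:
Apply Gauss's area formula: 2A = Σ (x_i·y_{i+1} − x_{i+1}·y_i), indices taken mod 5.
Cross-terms: -2, -12, -66, -16, -7  ⇒  Σ = -103
Area = |Σ|/2 = 51.5.
Hole:
Apply the shoelace (surveyor's) formula: 2A = Σ (x_i·y_{i+1} − x_{i+1}·y_i), indices taken mod 3.
A→B: (-5)(2) − (-2)(0) = -10
B→C: (-2)(3) − (-3)(2) = 0
C→A: (-3)(0) − (-5)(3) = 15
Σ = 5
Area = |Σ|/2 = 2.5.
Net area = 51.5 − 2.5 = 49.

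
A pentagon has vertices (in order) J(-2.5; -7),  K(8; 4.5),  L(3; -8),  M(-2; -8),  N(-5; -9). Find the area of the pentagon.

41.125

Apply the surveyor's formula: 2A = Σ (x_i·y_{i+1} − x_{i+1}·y_i), indices taken mod 5.
Σ = (44.75) + (-77.5) + (-40) + (-22) + (12.5) = -82.25
Area = |Σ|/2 = 41.125.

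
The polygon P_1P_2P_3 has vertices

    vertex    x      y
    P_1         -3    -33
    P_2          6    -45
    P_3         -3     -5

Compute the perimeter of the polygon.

|P_1P_2| = √((9)² + (-12)²) = √225 = 15
|P_2P_3| = √((-9)² + (40)²) = √1681 = 41
|P_3P_1| = √((0)² + (-28)²) = √784 = 28
Perimeter = 15 + 41 + 28 = 84.

84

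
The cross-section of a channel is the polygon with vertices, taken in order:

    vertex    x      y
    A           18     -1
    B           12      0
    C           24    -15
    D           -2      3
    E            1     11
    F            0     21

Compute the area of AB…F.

254

Apply the shoelace (surveyor's) formula: 2A = Σ (x_i·y_{i+1} − x_{i+1}·y_i), indices taken mod 6.
Σ = (12) + (-180) + (42) + (-25) + (21) + (-378) = -508
Area = |Σ|/2 = 254.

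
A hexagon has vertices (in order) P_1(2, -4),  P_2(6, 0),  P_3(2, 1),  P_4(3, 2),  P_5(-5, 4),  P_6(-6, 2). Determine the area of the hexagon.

Apply the shoelace formula: 2A = Σ (x_i·y_{i+1} − x_{i+1}·y_i), indices taken mod 6.
Σ = (24) + (6) + (1) + (22) + (14) + (20) = 87
Area = |Σ|/2 = 43.5.

43.5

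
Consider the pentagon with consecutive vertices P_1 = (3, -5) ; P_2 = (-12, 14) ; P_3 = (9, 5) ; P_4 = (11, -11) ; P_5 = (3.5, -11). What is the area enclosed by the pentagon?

Cross-terms: -18, -186, -154, -82.5, 15.5  ⇒  Σ = -425
Area = |Σ|/2 = 212.5.

212.5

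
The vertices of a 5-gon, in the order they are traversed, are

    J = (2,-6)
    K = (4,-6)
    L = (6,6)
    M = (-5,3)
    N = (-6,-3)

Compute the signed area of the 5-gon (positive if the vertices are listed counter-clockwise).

97.5

Apply the surveyor's formula: 2A = Σ (x_i·y_{i+1} − x_{i+1}·y_i), indices taken mod 5.
Σ = (12) + (60) + (48) + (33) + (42) = 195
Signed area = Σ/2 = 97.5 (positive ⇒ counter-clockwise traversal).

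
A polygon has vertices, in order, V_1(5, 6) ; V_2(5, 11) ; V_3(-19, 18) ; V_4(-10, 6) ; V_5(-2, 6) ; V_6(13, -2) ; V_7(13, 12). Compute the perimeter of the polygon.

|V_1V_2| = √((0)² + (5)²) = √25 = 5
|V_2V_3| = √((-24)² + (7)²) = √625 = 25
|V_3V_4| = √((9)² + (-12)²) = √225 = 15
|V_4V_5| = √((8)² + (0)²) = √64 = 8
|V_5V_6| = √((15)² + (-8)²) = √289 = 17
|V_6V_7| = √((0)² + (14)²) = √196 = 14
|V_7V_1| = √((-8)² + (-6)²) = √100 = 10
Perimeter = 5 + 25 + 15 + 8 + 17 + 14 + 10 = 94.

94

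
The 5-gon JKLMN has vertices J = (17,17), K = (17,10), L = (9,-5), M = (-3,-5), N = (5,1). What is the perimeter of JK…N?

66

|JK| = √((0)² + (-7)²) = √49 = 7
|KL| = √((-8)² + (-15)²) = √289 = 17
|LM| = √((-12)² + (0)²) = √144 = 12
|MN| = √((8)² + (6)²) = √100 = 10
|NJ| = √((12)² + (16)²) = √400 = 20
Perimeter = 7 + 17 + 12 + 10 + 20 = 66.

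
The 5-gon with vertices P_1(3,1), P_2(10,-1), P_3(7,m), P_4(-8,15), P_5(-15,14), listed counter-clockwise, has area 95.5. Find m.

2

The doubled signed area Σ (x_i y_{i+1} − x_{i+1} y_i) is linear in m.
With m=0 it equals 155; the coefficient of m is 18 (from the two edges through P_3).
So 18·m + 155 = 2·95.5 = 191 ⇒ m = 2.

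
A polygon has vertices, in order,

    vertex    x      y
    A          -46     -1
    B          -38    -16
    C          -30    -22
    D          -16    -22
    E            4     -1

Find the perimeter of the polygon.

120

|AB| = √((8)² + (-15)²) = √289 = 17
|BC| = √((8)² + (-6)²) = √100 = 10
|CD| = √((14)² + (0)²) = √196 = 14
|DE| = √((20)² + (21)²) = √841 = 29
|EA| = √((-50)² + (0)²) = √2500 = 50
Perimeter = 17 + 10 + 14 + 29 + 50 = 120.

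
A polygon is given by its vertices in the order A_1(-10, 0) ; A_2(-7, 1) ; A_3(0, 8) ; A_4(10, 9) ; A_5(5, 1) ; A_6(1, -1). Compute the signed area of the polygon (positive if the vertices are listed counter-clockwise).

-98.5

Apply the surveyor's formula: 2A = Σ (x_i·y_{i+1} − x_{i+1}·y_i), indices taken mod 6.
Σ = (-10) + (-56) + (-80) + (-35) + (-6) + (-10) = -197
Signed area = Σ/2 = -98.5 (negative ⇒ clockwise traversal).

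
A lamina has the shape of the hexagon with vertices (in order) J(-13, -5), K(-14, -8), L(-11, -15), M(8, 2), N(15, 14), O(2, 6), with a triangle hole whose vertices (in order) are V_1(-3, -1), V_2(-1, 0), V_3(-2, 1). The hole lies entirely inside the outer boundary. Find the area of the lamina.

Outer boundary:
Apply Gauss's area formula: 2A = Σ (x_i·y_{i+1} − x_{i+1}·y_i), indices taken mod 6.
Σ = (34) + (122) + (98) + (82) + (62) + (68) = 466
Area = |Σ|/2 = 233.
Hole:
Apply the shoelace formula: 2A = Σ (x_i·y_{i+1} − x_{i+1}·y_i), indices taken mod 3.
Σ = (-1) + (-1) + (5) = 3
Area = |Σ|/2 = 1.5.
Net area = 233 − 1.5 = 231.5.

231.5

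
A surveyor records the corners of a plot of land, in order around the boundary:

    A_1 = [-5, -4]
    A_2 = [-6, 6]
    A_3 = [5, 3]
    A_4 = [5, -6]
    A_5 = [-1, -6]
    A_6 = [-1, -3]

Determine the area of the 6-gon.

Σ = (-54) + (-48) + (-45) + (-36) + (-3) + (-11) = -197
Area = |Σ|/2 = 98.5.

98.5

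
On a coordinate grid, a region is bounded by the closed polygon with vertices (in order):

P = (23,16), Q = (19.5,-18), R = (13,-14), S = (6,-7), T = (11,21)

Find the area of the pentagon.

438

Apply the surveyor's formula: 2A = Σ (x_i·y_{i+1} − x_{i+1}·y_i), indices taken mod 5.
P→Q: (23)(-18) − (19.5)(16) = -726
Q→R: (19.5)(-14) − (13)(-18) = -39
R→S: (13)(-7) − (6)(-14) = -7
S→T: (6)(21) − (11)(-7) = 203
T→P: (11)(16) − (23)(21) = -307
Σ = -876
Area = |Σ|/2 = 438.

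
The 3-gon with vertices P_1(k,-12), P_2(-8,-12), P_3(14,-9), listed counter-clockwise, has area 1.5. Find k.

Write out the shoelace sum; only the two edges meeting at P_1 involve k:
2·Area = [(14·(-12) − k·(-9)) + (k·(-12) − (-8)·(-12))] + 240
       = -3·k + -24 = 3
⇒ k = -9.

-9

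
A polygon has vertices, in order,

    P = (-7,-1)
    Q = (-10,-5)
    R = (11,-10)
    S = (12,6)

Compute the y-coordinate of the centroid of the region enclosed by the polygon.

-31/12

Apply the surveyor's formula. First the cross-terms c_i = x_i·y_{i+1} − x_{i+1}·y_i:
  25, 155, 186, 30  ⇒  2A = 396, A = 198.
Then Σ (y_i + y_{i+1})·c_i = -3069, so ȳ = -3069 / (6·198) = -31/12.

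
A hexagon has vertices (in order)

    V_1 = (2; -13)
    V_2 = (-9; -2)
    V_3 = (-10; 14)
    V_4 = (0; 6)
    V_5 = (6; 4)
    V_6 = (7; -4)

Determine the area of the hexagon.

249

Apply the shoelace (surveyor's) formula: 2A = Σ (x_i·y_{i+1} − x_{i+1}·y_i), indices taken mod 6.
Σ = (-121) + (-146) + (-60) + (-36) + (-52) + (-83) = -498
Area = |Σ|/2 = 249.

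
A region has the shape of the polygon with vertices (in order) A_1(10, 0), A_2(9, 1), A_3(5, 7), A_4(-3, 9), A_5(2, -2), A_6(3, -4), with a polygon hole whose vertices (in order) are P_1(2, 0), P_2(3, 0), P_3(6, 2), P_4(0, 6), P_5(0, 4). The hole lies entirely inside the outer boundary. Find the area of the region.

63

Outer boundary:
Apply the surveyor's formula: 2A = Σ (x_i·y_{i+1} − x_{i+1}·y_i), indices taken mod 6.
A_1→A_2: (10)(1) − (9)(0) = 10
A_2→A_3: (9)(7) − (5)(1) = 58
A_3→A_4: (5)(9) − (-3)(7) = 66
A_4→A_5: (-3)(-2) − (2)(9) = -12
A_5→A_6: (2)(-4) − (3)(-2) = -2
A_6→A_1: (3)(0) − (10)(-4) = 40
Σ = 160
Area = |Σ|/2 = 80.
Hole:
Σ = (0) + (6) + (36) + (0) + (-8) = 34
Area = |Σ|/2 = 17.
Net area = 80 − 17 = 63.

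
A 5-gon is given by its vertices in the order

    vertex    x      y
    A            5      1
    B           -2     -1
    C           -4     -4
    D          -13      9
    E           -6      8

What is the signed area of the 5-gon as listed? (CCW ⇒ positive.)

-91.5

Apply the surveyor's formula: 2A = Σ (x_i·y_{i+1} − x_{i+1}·y_i), indices taken mod 5.
Σ = (-3) + (4) + (-88) + (-50) + (-46) = -183
Signed area = Σ/2 = -91.5 (negative ⇒ clockwise traversal).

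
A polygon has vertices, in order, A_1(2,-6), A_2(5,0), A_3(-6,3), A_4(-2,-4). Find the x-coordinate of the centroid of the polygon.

Apply the shoelace formula. First the cross-terms c_i = x_i·y_{i+1} − x_{i+1}·y_i:
  30, 15, 30, 20  ⇒  2A = 95, A = 47.5.
Then Σ (x_i + x_{i+1})·c_i = -45, so x̄ = -45 / (6·47.5) = -3/19.

-3/19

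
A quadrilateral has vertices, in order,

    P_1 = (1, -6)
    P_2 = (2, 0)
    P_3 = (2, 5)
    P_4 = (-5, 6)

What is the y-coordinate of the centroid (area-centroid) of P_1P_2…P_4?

385/249

Apply the shoelace formula. First the cross-terms c_i = x_i·y_{i+1} − x_{i+1}·y_i:
  12, 10, 37, 24  ⇒  2A = 83, A = 41.5.
Then Σ (y_i + y_{i+1})·c_i = 385, so ȳ = 385 / (6·41.5) = 385/249.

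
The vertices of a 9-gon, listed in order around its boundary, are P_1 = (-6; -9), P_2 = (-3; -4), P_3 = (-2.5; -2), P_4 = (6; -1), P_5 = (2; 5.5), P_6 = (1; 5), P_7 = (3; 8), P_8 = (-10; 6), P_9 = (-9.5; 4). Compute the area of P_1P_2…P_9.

Apply Gauss's area formula: 2A = Σ (x_i·y_{i+1} − x_{i+1}·y_i), indices taken mod 9.
Cross-terms: -3, -4, 14.5, 35, 4.5, -7, 98, 17, 109.5  ⇒  Σ = 264.5
Area = |Σ|/2 = 132.25.

132.25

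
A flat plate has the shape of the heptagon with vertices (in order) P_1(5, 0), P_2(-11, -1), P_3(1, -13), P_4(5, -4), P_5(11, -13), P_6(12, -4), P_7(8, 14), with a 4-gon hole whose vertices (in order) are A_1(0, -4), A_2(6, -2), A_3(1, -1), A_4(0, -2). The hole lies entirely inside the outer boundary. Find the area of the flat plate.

Outer boundary:
Apply Gauss's area formula: 2A = Σ (x_i·y_{i+1} − x_{i+1}·y_i), indices taken mod 7.
Σ = (-5) + (144) + (61) + (-21) + (112) + (200) + (-70) = 421
Area = |Σ|/2 = 210.5.
Hole:
Σ = (24) + (-4) + (-2) + (0) = 18
Area = |Σ|/2 = 9.
Net area = 210.5 − 9 = 201.5.

201.5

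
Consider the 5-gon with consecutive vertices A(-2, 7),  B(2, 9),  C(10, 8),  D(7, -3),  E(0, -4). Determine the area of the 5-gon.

Apply the surveyor's formula: 2A = Σ (x_i·y_{i+1} − x_{i+1}·y_i), indices taken mod 5.
Cross-terms: -32, -74, -86, -28, -8  ⇒  Σ = -228
Area = |Σ|/2 = 114.

114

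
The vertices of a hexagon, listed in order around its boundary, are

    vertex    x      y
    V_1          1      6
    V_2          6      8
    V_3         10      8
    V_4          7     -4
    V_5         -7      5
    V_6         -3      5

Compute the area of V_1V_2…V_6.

96

Apply the shoelace formula: 2A = Σ (x_i·y_{i+1} − x_{i+1}·y_i), indices taken mod 6.
Cross-terms: -28, -32, -96, 7, -20, -23  ⇒  Σ = -192
Area = |Σ|/2 = 96.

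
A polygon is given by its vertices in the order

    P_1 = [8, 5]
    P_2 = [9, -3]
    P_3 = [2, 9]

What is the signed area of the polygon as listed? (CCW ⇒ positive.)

-22

Cross-terms: -69, 87, -62  ⇒  Σ = -44
Signed area = Σ/2 = -22 (negative ⇒ clockwise traversal).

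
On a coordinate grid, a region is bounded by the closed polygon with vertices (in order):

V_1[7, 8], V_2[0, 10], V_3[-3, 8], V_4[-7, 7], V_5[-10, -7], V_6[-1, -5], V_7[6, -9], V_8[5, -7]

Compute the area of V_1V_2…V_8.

214

Apply the shoelace (surveyor's) formula: 2A = Σ (x_i·y_{i+1} − x_{i+1}·y_i), indices taken mod 8.
Σ = (70) + (30) + (35) + (119) + (43) + (39) + (3) + (89) = 428
Area = |Σ|/2 = 214.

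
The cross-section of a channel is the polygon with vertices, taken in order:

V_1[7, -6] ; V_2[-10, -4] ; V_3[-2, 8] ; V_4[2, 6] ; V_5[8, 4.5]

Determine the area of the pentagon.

161.25

V_1→V_2: (7)(-4) − (-10)(-6) = -88
V_2→V_3: (-10)(8) − (-2)(-4) = -88
V_3→V_4: (-2)(6) − (2)(8) = -28
V_4→V_5: (2)(4.5) − (8)(6) = -39
V_5→V_1: (8)(-6) − (7)(4.5) = -79.5
Σ = -322.5
Area = |Σ|/2 = 161.25.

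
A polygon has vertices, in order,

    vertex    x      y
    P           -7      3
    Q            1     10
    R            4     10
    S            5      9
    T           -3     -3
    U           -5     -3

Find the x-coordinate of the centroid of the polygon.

-74/49

Apply the shoelace (surveyor's) formula. First the cross-terms c_i = x_i·y_{i+1} − x_{i+1}·y_i:
  -73, -30, -14, 12, -6, -36  ⇒  2A = -147, A = -73.5.
Then Σ (x_i + x_{i+1})·c_i = 666, so x̄ = 666 / (6·(-73.5)) = -74/49.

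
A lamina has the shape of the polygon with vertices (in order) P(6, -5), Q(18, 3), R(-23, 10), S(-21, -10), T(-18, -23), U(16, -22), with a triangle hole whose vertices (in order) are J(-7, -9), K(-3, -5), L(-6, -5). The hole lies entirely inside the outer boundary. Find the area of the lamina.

Outer boundary:
Apply the shoelace (surveyor's) formula: 2A = Σ (x_i·y_{i+1} − x_{i+1}·y_i), indices taken mod 6.
Cross-terms: 108, 249, 440, 303, 764, 52  ⇒  Σ = 1916
Area = |Σ|/2 = 958.
Hole:
Σ = (8) + (-15) + (19) = 12
Area = |Σ|/2 = 6.
Net area = 958 − 6 = 952.

952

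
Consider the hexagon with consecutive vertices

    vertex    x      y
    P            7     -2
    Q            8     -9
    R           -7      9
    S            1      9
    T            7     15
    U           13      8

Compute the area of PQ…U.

Σ = (-47) + (9) + (-72) + (-48) + (-139) + (-82) = -379
Area = |Σ|/2 = 189.5.

189.5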